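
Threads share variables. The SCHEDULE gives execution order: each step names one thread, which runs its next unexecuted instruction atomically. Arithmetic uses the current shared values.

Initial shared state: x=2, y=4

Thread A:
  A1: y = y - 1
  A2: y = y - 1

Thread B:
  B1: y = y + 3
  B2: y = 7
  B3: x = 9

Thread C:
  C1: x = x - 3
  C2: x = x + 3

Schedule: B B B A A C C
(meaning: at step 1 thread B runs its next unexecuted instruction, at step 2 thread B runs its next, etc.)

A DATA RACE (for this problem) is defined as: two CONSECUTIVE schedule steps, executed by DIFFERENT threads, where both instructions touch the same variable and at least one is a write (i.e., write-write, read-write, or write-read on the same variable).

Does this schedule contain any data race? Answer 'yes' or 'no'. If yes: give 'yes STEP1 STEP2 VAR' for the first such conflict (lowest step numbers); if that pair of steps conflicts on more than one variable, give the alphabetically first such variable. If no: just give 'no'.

Steps 1,2: same thread (B). No race.
Steps 2,3: same thread (B). No race.
Steps 3,4: B(r=-,w=x) vs A(r=y,w=y). No conflict.
Steps 4,5: same thread (A). No race.
Steps 5,6: A(r=y,w=y) vs C(r=x,w=x). No conflict.
Steps 6,7: same thread (C). No race.

Answer: no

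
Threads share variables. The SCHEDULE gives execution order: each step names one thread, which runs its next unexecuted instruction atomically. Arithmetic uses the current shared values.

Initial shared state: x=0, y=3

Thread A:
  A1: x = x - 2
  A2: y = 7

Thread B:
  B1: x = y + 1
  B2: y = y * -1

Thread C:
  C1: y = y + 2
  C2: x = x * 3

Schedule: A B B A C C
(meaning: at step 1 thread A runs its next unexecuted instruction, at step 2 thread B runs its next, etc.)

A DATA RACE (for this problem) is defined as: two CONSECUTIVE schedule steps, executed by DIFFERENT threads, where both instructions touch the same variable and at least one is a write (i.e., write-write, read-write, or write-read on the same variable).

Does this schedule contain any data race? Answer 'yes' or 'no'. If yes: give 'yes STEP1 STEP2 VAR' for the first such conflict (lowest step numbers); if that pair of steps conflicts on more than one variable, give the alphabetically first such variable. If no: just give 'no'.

Steps 1,2: A(x = x - 2) vs B(x = y + 1). RACE on x (W-W).
Steps 2,3: same thread (B). No race.
Steps 3,4: B(y = y * -1) vs A(y = 7). RACE on y (W-W).
Steps 4,5: A(y = 7) vs C(y = y + 2). RACE on y (W-W).
Steps 5,6: same thread (C). No race.
First conflict at steps 1,2.

Answer: yes 1 2 x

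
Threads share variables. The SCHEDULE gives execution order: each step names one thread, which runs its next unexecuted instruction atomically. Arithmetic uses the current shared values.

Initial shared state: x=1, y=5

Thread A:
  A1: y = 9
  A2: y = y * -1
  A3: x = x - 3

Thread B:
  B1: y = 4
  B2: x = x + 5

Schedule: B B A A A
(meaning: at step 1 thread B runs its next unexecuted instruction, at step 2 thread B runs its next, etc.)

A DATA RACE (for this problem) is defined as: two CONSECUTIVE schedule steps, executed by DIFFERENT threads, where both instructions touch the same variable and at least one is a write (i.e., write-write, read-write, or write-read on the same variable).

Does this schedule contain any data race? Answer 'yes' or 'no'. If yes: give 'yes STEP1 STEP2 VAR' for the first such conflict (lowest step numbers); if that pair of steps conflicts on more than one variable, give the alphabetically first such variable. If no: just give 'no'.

Steps 1,2: same thread (B). No race.
Steps 2,3: B(r=x,w=x) vs A(r=-,w=y). No conflict.
Steps 3,4: same thread (A). No race.
Steps 4,5: same thread (A). No race.

Answer: no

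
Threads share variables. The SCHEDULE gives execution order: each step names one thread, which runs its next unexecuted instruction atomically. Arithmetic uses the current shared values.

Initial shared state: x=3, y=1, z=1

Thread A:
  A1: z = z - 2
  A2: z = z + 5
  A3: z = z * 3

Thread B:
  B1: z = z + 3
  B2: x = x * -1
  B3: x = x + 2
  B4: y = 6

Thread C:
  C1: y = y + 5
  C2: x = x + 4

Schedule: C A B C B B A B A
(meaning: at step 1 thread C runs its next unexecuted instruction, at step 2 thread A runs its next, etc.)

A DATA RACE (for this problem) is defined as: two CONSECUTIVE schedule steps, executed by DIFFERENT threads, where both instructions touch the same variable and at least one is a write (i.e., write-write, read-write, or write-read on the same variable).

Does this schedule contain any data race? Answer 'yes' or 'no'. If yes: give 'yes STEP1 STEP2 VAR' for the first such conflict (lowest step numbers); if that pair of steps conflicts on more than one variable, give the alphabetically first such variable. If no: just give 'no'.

Steps 1,2: C(r=y,w=y) vs A(r=z,w=z). No conflict.
Steps 2,3: A(z = z - 2) vs B(z = z + 3). RACE on z (W-W).
Steps 3,4: B(r=z,w=z) vs C(r=x,w=x). No conflict.
Steps 4,5: C(x = x + 4) vs B(x = x * -1). RACE on x (W-W).
Steps 5,6: same thread (B). No race.
Steps 6,7: B(r=x,w=x) vs A(r=z,w=z). No conflict.
Steps 7,8: A(r=z,w=z) vs B(r=-,w=y). No conflict.
Steps 8,9: B(r=-,w=y) vs A(r=z,w=z). No conflict.
First conflict at steps 2,3.

Answer: yes 2 3 z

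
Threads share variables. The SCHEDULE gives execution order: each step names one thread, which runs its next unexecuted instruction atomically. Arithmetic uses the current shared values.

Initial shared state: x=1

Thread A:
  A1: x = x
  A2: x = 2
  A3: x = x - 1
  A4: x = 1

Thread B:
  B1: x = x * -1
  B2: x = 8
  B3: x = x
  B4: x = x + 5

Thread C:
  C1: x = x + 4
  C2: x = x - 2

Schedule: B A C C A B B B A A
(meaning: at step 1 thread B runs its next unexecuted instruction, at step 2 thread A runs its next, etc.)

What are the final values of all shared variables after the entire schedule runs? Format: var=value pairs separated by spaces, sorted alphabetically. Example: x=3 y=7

Answer: x=1

Derivation:
Step 1: thread B executes B1 (x = x * -1). Shared: x=-1. PCs: A@0 B@1 C@0
Step 2: thread A executes A1 (x = x). Shared: x=-1. PCs: A@1 B@1 C@0
Step 3: thread C executes C1 (x = x + 4). Shared: x=3. PCs: A@1 B@1 C@1
Step 4: thread C executes C2 (x = x - 2). Shared: x=1. PCs: A@1 B@1 C@2
Step 5: thread A executes A2 (x = 2). Shared: x=2. PCs: A@2 B@1 C@2
Step 6: thread B executes B2 (x = 8). Shared: x=8. PCs: A@2 B@2 C@2
Step 7: thread B executes B3 (x = x). Shared: x=8. PCs: A@2 B@3 C@2
Step 8: thread B executes B4 (x = x + 5). Shared: x=13. PCs: A@2 B@4 C@2
Step 9: thread A executes A3 (x = x - 1). Shared: x=12. PCs: A@3 B@4 C@2
Step 10: thread A executes A4 (x = 1). Shared: x=1. PCs: A@4 B@4 C@2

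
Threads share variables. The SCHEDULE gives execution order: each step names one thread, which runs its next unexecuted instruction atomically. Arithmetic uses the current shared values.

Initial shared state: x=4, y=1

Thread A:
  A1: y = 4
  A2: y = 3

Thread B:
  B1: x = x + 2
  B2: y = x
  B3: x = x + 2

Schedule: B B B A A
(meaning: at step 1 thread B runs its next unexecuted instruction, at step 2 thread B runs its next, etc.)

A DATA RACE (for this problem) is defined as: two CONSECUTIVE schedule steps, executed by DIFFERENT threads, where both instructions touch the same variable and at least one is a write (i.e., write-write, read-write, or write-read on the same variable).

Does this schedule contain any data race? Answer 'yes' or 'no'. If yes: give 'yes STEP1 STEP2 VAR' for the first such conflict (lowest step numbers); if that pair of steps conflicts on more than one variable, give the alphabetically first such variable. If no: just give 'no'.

Steps 1,2: same thread (B). No race.
Steps 2,3: same thread (B). No race.
Steps 3,4: B(r=x,w=x) vs A(r=-,w=y). No conflict.
Steps 4,5: same thread (A). No race.

Answer: no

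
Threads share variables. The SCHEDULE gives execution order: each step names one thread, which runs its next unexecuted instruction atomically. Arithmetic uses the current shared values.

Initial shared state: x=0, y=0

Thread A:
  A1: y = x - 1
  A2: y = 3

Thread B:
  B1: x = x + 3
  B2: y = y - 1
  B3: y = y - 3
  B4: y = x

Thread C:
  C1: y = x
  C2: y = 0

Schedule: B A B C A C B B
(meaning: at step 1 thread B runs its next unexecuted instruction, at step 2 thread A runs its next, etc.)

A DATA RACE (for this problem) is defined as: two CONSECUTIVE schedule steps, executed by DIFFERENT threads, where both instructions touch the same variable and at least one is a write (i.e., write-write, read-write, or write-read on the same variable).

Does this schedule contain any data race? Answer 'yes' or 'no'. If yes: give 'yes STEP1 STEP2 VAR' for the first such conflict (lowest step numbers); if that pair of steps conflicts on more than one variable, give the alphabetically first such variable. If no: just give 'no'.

Answer: yes 1 2 x

Derivation:
Steps 1,2: B(x = x + 3) vs A(y = x - 1). RACE on x (W-R).
Steps 2,3: A(y = x - 1) vs B(y = y - 1). RACE on y (W-W).
Steps 3,4: B(y = y - 1) vs C(y = x). RACE on y (W-W).
Steps 4,5: C(y = x) vs A(y = 3). RACE on y (W-W).
Steps 5,6: A(y = 3) vs C(y = 0). RACE on y (W-W).
Steps 6,7: C(y = 0) vs B(y = y - 3). RACE on y (W-W).
Steps 7,8: same thread (B). No race.
First conflict at steps 1,2.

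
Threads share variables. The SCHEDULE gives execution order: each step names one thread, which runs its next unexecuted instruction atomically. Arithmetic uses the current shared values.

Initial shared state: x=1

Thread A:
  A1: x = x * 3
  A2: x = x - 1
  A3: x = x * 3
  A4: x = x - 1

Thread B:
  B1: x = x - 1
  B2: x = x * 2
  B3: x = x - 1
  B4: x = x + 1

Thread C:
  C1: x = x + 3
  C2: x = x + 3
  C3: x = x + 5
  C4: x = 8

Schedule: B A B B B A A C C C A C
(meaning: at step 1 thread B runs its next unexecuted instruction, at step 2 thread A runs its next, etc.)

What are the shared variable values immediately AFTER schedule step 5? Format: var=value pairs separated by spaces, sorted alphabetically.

Answer: x=0

Derivation:
Step 1: thread B executes B1 (x = x - 1). Shared: x=0. PCs: A@0 B@1 C@0
Step 2: thread A executes A1 (x = x * 3). Shared: x=0. PCs: A@1 B@1 C@0
Step 3: thread B executes B2 (x = x * 2). Shared: x=0. PCs: A@1 B@2 C@0
Step 4: thread B executes B3 (x = x - 1). Shared: x=-1. PCs: A@1 B@3 C@0
Step 5: thread B executes B4 (x = x + 1). Shared: x=0. PCs: A@1 B@4 C@0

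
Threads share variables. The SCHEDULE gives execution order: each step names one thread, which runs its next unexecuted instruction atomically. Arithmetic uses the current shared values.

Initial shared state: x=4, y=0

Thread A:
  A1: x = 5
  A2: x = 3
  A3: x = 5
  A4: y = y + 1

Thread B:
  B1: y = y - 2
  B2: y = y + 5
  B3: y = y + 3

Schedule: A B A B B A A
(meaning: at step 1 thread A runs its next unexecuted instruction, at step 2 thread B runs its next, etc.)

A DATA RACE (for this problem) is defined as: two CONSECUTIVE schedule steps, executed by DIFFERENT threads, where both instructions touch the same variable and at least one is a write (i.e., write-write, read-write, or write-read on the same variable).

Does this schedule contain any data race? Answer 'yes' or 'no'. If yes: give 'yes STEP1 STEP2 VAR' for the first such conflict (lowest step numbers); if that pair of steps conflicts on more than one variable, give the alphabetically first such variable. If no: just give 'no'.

Steps 1,2: A(r=-,w=x) vs B(r=y,w=y). No conflict.
Steps 2,3: B(r=y,w=y) vs A(r=-,w=x). No conflict.
Steps 3,4: A(r=-,w=x) vs B(r=y,w=y). No conflict.
Steps 4,5: same thread (B). No race.
Steps 5,6: B(r=y,w=y) vs A(r=-,w=x). No conflict.
Steps 6,7: same thread (A). No race.

Answer: no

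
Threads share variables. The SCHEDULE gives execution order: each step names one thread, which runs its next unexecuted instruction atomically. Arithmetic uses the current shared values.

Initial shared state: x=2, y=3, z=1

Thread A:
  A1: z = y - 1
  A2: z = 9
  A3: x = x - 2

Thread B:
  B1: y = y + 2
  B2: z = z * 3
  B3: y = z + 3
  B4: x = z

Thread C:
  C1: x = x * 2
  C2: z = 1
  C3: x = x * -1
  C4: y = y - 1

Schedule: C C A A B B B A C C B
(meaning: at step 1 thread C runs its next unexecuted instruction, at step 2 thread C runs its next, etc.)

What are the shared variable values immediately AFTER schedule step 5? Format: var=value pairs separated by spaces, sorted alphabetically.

Step 1: thread C executes C1 (x = x * 2). Shared: x=4 y=3 z=1. PCs: A@0 B@0 C@1
Step 2: thread C executes C2 (z = 1). Shared: x=4 y=3 z=1. PCs: A@0 B@0 C@2
Step 3: thread A executes A1 (z = y - 1). Shared: x=4 y=3 z=2. PCs: A@1 B@0 C@2
Step 4: thread A executes A2 (z = 9). Shared: x=4 y=3 z=9. PCs: A@2 B@0 C@2
Step 5: thread B executes B1 (y = y + 2). Shared: x=4 y=5 z=9. PCs: A@2 B@1 C@2

Answer: x=4 y=5 z=9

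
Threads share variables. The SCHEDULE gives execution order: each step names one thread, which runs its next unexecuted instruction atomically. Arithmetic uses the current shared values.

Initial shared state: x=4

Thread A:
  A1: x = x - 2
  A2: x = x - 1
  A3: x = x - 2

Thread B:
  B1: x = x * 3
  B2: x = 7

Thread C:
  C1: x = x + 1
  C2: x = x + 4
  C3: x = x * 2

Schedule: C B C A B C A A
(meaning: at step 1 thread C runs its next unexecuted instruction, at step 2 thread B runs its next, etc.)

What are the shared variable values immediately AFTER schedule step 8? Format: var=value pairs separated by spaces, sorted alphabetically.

Answer: x=11

Derivation:
Step 1: thread C executes C1 (x = x + 1). Shared: x=5. PCs: A@0 B@0 C@1
Step 2: thread B executes B1 (x = x * 3). Shared: x=15. PCs: A@0 B@1 C@1
Step 3: thread C executes C2 (x = x + 4). Shared: x=19. PCs: A@0 B@1 C@2
Step 4: thread A executes A1 (x = x - 2). Shared: x=17. PCs: A@1 B@1 C@2
Step 5: thread B executes B2 (x = 7). Shared: x=7. PCs: A@1 B@2 C@2
Step 6: thread C executes C3 (x = x * 2). Shared: x=14. PCs: A@1 B@2 C@3
Step 7: thread A executes A2 (x = x - 1). Shared: x=13. PCs: A@2 B@2 C@3
Step 8: thread A executes A3 (x = x - 2). Shared: x=11. PCs: A@3 B@2 C@3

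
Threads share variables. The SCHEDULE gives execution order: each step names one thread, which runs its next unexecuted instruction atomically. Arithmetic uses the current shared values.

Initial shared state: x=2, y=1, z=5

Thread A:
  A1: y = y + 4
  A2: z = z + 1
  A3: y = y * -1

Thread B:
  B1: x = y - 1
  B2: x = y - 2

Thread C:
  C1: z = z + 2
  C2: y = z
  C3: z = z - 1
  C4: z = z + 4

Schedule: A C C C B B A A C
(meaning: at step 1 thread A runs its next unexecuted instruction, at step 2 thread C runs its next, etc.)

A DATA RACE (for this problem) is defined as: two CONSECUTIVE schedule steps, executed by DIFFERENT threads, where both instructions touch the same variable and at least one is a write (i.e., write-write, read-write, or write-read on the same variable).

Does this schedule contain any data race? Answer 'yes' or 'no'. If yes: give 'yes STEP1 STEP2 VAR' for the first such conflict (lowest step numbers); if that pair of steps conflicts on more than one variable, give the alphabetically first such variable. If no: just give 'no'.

Answer: no

Derivation:
Steps 1,2: A(r=y,w=y) vs C(r=z,w=z). No conflict.
Steps 2,3: same thread (C). No race.
Steps 3,4: same thread (C). No race.
Steps 4,5: C(r=z,w=z) vs B(r=y,w=x). No conflict.
Steps 5,6: same thread (B). No race.
Steps 6,7: B(r=y,w=x) vs A(r=z,w=z). No conflict.
Steps 7,8: same thread (A). No race.
Steps 8,9: A(r=y,w=y) vs C(r=z,w=z). No conflict.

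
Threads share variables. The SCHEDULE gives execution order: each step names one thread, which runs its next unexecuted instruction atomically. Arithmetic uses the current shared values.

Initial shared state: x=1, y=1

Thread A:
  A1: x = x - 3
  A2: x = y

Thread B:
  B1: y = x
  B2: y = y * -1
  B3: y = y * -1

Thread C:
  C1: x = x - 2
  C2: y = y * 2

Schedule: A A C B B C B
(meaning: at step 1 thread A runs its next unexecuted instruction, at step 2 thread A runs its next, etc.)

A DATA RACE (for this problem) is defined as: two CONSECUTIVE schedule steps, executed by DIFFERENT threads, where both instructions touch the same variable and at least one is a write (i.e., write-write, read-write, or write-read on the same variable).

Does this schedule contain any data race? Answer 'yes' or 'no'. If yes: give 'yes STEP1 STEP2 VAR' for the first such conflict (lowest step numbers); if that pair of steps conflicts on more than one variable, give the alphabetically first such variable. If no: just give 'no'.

Answer: yes 2 3 x

Derivation:
Steps 1,2: same thread (A). No race.
Steps 2,3: A(x = y) vs C(x = x - 2). RACE on x (W-W).
Steps 3,4: C(x = x - 2) vs B(y = x). RACE on x (W-R).
Steps 4,5: same thread (B). No race.
Steps 5,6: B(y = y * -1) vs C(y = y * 2). RACE on y (W-W).
Steps 6,7: C(y = y * 2) vs B(y = y * -1). RACE on y (W-W).
First conflict at steps 2,3.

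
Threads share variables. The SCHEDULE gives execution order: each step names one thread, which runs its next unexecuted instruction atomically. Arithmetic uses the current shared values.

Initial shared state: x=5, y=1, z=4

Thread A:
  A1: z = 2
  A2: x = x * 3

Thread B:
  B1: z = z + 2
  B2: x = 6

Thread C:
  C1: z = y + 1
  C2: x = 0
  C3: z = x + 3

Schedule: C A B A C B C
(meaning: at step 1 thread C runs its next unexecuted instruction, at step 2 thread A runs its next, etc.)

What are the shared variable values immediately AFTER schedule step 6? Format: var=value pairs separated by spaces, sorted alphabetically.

Answer: x=6 y=1 z=4

Derivation:
Step 1: thread C executes C1 (z = y + 1). Shared: x=5 y=1 z=2. PCs: A@0 B@0 C@1
Step 2: thread A executes A1 (z = 2). Shared: x=5 y=1 z=2. PCs: A@1 B@0 C@1
Step 3: thread B executes B1 (z = z + 2). Shared: x=5 y=1 z=4. PCs: A@1 B@1 C@1
Step 4: thread A executes A2 (x = x * 3). Shared: x=15 y=1 z=4. PCs: A@2 B@1 C@1
Step 5: thread C executes C2 (x = 0). Shared: x=0 y=1 z=4. PCs: A@2 B@1 C@2
Step 6: thread B executes B2 (x = 6). Shared: x=6 y=1 z=4. PCs: A@2 B@2 C@2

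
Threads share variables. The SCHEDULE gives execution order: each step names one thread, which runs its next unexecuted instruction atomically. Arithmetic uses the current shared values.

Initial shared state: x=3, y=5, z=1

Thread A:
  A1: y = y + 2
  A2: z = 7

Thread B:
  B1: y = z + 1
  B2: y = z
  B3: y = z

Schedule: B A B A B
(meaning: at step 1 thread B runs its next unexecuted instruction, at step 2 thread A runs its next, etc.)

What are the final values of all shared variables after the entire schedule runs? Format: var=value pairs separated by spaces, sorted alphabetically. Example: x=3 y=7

Step 1: thread B executes B1 (y = z + 1). Shared: x=3 y=2 z=1. PCs: A@0 B@1
Step 2: thread A executes A1 (y = y + 2). Shared: x=3 y=4 z=1. PCs: A@1 B@1
Step 3: thread B executes B2 (y = z). Shared: x=3 y=1 z=1. PCs: A@1 B@2
Step 4: thread A executes A2 (z = 7). Shared: x=3 y=1 z=7. PCs: A@2 B@2
Step 5: thread B executes B3 (y = z). Shared: x=3 y=7 z=7. PCs: A@2 B@3

Answer: x=3 y=7 z=7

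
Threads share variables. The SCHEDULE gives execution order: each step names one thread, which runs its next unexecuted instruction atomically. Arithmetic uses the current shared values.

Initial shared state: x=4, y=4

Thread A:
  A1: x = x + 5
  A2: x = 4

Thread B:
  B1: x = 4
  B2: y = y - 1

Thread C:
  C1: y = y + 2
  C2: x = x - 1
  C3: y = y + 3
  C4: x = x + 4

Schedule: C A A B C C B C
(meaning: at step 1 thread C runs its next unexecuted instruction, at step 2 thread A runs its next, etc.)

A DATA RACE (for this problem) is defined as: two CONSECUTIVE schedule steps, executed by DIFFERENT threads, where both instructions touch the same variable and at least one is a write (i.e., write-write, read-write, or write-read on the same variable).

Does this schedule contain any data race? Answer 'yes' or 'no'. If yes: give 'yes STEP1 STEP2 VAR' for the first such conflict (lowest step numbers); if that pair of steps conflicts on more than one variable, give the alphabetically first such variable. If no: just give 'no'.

Steps 1,2: C(r=y,w=y) vs A(r=x,w=x). No conflict.
Steps 2,3: same thread (A). No race.
Steps 3,4: A(x = 4) vs B(x = 4). RACE on x (W-W).
Steps 4,5: B(x = 4) vs C(x = x - 1). RACE on x (W-W).
Steps 5,6: same thread (C). No race.
Steps 6,7: C(y = y + 3) vs B(y = y - 1). RACE on y (W-W).
Steps 7,8: B(r=y,w=y) vs C(r=x,w=x). No conflict.
First conflict at steps 3,4.

Answer: yes 3 4 x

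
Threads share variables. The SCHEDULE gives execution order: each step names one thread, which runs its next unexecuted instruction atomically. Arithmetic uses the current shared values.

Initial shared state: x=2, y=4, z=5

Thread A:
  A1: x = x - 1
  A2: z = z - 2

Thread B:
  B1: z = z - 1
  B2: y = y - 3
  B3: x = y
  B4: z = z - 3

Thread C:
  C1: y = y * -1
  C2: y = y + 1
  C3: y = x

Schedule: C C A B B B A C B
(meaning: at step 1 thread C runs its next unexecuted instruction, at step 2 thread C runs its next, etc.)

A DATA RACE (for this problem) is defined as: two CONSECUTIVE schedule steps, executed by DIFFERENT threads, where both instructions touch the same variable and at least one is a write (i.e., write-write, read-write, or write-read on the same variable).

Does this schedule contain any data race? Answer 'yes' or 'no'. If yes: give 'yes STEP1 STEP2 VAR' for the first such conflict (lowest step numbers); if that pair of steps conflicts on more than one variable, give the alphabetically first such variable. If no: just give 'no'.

Answer: no

Derivation:
Steps 1,2: same thread (C). No race.
Steps 2,3: C(r=y,w=y) vs A(r=x,w=x). No conflict.
Steps 3,4: A(r=x,w=x) vs B(r=z,w=z). No conflict.
Steps 4,5: same thread (B). No race.
Steps 5,6: same thread (B). No race.
Steps 6,7: B(r=y,w=x) vs A(r=z,w=z). No conflict.
Steps 7,8: A(r=z,w=z) vs C(r=x,w=y). No conflict.
Steps 8,9: C(r=x,w=y) vs B(r=z,w=z). No conflict.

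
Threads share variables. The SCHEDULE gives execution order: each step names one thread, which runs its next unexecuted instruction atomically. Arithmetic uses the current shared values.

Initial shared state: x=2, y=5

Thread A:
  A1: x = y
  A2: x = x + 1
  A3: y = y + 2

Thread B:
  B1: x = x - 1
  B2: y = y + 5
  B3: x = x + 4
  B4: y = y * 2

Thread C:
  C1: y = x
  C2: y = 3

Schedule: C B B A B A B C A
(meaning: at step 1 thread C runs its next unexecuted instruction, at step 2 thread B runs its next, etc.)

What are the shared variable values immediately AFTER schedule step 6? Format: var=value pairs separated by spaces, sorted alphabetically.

Step 1: thread C executes C1 (y = x). Shared: x=2 y=2. PCs: A@0 B@0 C@1
Step 2: thread B executes B1 (x = x - 1). Shared: x=1 y=2. PCs: A@0 B@1 C@1
Step 3: thread B executes B2 (y = y + 5). Shared: x=1 y=7. PCs: A@0 B@2 C@1
Step 4: thread A executes A1 (x = y). Shared: x=7 y=7. PCs: A@1 B@2 C@1
Step 5: thread B executes B3 (x = x + 4). Shared: x=11 y=7. PCs: A@1 B@3 C@1
Step 6: thread A executes A2 (x = x + 1). Shared: x=12 y=7. PCs: A@2 B@3 C@1

Answer: x=12 y=7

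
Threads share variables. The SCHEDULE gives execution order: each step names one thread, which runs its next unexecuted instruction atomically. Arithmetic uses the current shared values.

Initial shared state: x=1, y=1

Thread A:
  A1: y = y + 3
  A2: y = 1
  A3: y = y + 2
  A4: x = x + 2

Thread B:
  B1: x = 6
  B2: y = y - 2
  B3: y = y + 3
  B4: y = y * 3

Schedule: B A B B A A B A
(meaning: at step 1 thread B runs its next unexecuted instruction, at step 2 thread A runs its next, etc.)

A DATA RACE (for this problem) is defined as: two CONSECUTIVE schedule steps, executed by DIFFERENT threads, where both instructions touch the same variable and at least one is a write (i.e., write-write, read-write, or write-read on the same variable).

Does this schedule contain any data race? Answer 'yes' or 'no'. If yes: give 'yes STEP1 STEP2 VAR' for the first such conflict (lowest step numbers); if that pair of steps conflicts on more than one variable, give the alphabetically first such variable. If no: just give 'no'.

Steps 1,2: B(r=-,w=x) vs A(r=y,w=y). No conflict.
Steps 2,3: A(y = y + 3) vs B(y = y - 2). RACE on y (W-W).
Steps 3,4: same thread (B). No race.
Steps 4,5: B(y = y + 3) vs A(y = 1). RACE on y (W-W).
Steps 5,6: same thread (A). No race.
Steps 6,7: A(y = y + 2) vs B(y = y * 3). RACE on y (W-W).
Steps 7,8: B(r=y,w=y) vs A(r=x,w=x). No conflict.
First conflict at steps 2,3.

Answer: yes 2 3 y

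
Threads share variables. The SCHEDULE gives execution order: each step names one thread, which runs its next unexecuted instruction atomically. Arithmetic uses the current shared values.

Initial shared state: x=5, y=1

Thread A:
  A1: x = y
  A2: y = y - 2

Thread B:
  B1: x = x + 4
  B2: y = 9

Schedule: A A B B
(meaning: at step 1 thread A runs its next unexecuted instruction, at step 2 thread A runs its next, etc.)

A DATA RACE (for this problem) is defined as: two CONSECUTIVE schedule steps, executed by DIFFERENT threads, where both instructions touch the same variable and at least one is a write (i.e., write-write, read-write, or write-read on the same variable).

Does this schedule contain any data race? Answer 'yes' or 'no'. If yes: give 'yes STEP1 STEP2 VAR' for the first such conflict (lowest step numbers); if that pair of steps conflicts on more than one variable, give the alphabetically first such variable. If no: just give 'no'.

Steps 1,2: same thread (A). No race.
Steps 2,3: A(r=y,w=y) vs B(r=x,w=x). No conflict.
Steps 3,4: same thread (B). No race.

Answer: no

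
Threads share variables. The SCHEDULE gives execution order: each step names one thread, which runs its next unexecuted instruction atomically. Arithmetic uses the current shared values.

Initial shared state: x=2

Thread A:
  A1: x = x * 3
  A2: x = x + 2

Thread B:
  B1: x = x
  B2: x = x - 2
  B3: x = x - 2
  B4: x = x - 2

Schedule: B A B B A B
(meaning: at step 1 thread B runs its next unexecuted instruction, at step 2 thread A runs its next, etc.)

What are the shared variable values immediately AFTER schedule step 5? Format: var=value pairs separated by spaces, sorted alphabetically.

Answer: x=4

Derivation:
Step 1: thread B executes B1 (x = x). Shared: x=2. PCs: A@0 B@1
Step 2: thread A executes A1 (x = x * 3). Shared: x=6. PCs: A@1 B@1
Step 3: thread B executes B2 (x = x - 2). Shared: x=4. PCs: A@1 B@2
Step 4: thread B executes B3 (x = x - 2). Shared: x=2. PCs: A@1 B@3
Step 5: thread A executes A2 (x = x + 2). Shared: x=4. PCs: A@2 B@3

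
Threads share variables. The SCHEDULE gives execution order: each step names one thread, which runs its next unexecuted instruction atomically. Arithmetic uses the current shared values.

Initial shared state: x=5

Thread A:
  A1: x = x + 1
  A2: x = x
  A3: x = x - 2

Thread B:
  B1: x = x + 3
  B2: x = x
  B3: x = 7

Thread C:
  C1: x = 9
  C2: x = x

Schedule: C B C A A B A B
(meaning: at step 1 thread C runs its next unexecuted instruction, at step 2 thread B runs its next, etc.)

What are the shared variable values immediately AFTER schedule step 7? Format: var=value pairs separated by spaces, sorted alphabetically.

Step 1: thread C executes C1 (x = 9). Shared: x=9. PCs: A@0 B@0 C@1
Step 2: thread B executes B1 (x = x + 3). Shared: x=12. PCs: A@0 B@1 C@1
Step 3: thread C executes C2 (x = x). Shared: x=12. PCs: A@0 B@1 C@2
Step 4: thread A executes A1 (x = x + 1). Shared: x=13. PCs: A@1 B@1 C@2
Step 5: thread A executes A2 (x = x). Shared: x=13. PCs: A@2 B@1 C@2
Step 6: thread B executes B2 (x = x). Shared: x=13. PCs: A@2 B@2 C@2
Step 7: thread A executes A3 (x = x - 2). Shared: x=11. PCs: A@3 B@2 C@2

Answer: x=11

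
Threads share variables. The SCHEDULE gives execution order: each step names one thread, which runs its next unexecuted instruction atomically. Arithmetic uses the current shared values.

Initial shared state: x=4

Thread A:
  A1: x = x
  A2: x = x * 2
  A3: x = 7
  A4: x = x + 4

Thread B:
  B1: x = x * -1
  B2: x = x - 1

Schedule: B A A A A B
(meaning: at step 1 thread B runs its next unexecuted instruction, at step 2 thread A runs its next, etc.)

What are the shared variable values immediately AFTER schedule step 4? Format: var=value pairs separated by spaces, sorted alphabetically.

Step 1: thread B executes B1 (x = x * -1). Shared: x=-4. PCs: A@0 B@1
Step 2: thread A executes A1 (x = x). Shared: x=-4. PCs: A@1 B@1
Step 3: thread A executes A2 (x = x * 2). Shared: x=-8. PCs: A@2 B@1
Step 4: thread A executes A3 (x = 7). Shared: x=7. PCs: A@3 B@1

Answer: x=7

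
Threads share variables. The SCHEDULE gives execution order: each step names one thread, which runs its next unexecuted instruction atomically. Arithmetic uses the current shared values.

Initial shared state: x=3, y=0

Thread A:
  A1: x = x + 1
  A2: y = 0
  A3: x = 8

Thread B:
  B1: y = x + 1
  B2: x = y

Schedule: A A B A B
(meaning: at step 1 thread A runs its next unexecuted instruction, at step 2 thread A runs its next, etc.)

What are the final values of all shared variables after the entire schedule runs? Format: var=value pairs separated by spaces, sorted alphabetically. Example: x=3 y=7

Answer: x=5 y=5

Derivation:
Step 1: thread A executes A1 (x = x + 1). Shared: x=4 y=0. PCs: A@1 B@0
Step 2: thread A executes A2 (y = 0). Shared: x=4 y=0. PCs: A@2 B@0
Step 3: thread B executes B1 (y = x + 1). Shared: x=4 y=5. PCs: A@2 B@1
Step 4: thread A executes A3 (x = 8). Shared: x=8 y=5. PCs: A@3 B@1
Step 5: thread B executes B2 (x = y). Shared: x=5 y=5. PCs: A@3 B@2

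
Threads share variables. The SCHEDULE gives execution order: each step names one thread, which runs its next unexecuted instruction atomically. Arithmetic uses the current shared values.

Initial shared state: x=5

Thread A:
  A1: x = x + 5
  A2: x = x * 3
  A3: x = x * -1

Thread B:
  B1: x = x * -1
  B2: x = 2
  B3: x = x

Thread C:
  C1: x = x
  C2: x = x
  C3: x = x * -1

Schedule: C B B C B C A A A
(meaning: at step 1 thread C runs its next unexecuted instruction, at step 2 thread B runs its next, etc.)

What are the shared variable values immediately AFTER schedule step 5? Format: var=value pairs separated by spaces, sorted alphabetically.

Step 1: thread C executes C1 (x = x). Shared: x=5. PCs: A@0 B@0 C@1
Step 2: thread B executes B1 (x = x * -1). Shared: x=-5. PCs: A@0 B@1 C@1
Step 3: thread B executes B2 (x = 2). Shared: x=2. PCs: A@0 B@2 C@1
Step 4: thread C executes C2 (x = x). Shared: x=2. PCs: A@0 B@2 C@2
Step 5: thread B executes B3 (x = x). Shared: x=2. PCs: A@0 B@3 C@2

Answer: x=2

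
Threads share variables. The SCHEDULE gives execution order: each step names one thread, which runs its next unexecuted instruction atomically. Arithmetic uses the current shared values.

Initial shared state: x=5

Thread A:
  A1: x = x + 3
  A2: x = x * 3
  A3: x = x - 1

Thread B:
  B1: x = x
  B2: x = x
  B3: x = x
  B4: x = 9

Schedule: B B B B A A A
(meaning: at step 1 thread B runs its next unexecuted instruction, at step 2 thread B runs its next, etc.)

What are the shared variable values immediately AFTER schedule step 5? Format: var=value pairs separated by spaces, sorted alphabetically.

Step 1: thread B executes B1 (x = x). Shared: x=5. PCs: A@0 B@1
Step 2: thread B executes B2 (x = x). Shared: x=5. PCs: A@0 B@2
Step 3: thread B executes B3 (x = x). Shared: x=5. PCs: A@0 B@3
Step 4: thread B executes B4 (x = 9). Shared: x=9. PCs: A@0 B@4
Step 5: thread A executes A1 (x = x + 3). Shared: x=12. PCs: A@1 B@4

Answer: x=12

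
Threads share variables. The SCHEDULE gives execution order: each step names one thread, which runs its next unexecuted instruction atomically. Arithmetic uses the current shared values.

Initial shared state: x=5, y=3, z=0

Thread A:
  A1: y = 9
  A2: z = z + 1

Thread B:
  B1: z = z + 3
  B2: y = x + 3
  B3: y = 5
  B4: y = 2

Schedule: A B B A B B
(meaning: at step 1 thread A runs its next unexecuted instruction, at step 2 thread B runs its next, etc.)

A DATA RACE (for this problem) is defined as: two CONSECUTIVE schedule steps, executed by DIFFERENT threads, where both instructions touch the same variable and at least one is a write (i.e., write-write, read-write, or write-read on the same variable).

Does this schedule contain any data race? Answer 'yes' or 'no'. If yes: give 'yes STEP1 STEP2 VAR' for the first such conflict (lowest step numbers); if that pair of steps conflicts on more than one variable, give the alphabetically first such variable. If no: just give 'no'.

Steps 1,2: A(r=-,w=y) vs B(r=z,w=z). No conflict.
Steps 2,3: same thread (B). No race.
Steps 3,4: B(r=x,w=y) vs A(r=z,w=z). No conflict.
Steps 4,5: A(r=z,w=z) vs B(r=-,w=y). No conflict.
Steps 5,6: same thread (B). No race.

Answer: no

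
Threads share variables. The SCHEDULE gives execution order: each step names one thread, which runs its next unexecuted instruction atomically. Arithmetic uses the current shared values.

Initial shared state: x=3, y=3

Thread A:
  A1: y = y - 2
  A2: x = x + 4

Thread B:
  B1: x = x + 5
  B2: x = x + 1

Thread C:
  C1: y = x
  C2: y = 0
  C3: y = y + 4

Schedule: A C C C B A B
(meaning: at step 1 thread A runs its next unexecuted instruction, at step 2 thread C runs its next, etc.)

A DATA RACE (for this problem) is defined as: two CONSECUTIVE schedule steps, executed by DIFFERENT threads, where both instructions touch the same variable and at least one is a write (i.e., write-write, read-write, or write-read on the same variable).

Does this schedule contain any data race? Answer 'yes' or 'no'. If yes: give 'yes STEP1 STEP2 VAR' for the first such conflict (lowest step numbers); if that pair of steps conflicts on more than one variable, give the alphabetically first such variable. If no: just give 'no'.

Answer: yes 1 2 y

Derivation:
Steps 1,2: A(y = y - 2) vs C(y = x). RACE on y (W-W).
Steps 2,3: same thread (C). No race.
Steps 3,4: same thread (C). No race.
Steps 4,5: C(r=y,w=y) vs B(r=x,w=x). No conflict.
Steps 5,6: B(x = x + 5) vs A(x = x + 4). RACE on x (W-W).
Steps 6,7: A(x = x + 4) vs B(x = x + 1). RACE on x (W-W).
First conflict at steps 1,2.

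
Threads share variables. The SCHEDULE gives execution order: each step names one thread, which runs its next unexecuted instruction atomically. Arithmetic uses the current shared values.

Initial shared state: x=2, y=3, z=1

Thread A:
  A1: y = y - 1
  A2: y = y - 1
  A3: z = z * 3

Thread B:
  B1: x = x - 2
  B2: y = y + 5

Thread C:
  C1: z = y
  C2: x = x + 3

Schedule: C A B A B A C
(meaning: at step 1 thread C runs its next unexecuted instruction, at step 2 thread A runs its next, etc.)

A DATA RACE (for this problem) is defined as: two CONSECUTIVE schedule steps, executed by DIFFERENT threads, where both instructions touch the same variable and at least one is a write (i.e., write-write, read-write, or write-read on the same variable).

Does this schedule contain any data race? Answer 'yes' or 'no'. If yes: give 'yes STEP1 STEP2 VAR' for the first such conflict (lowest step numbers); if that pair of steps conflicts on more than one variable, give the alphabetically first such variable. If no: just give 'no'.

Answer: yes 1 2 y

Derivation:
Steps 1,2: C(z = y) vs A(y = y - 1). RACE on y (R-W).
Steps 2,3: A(r=y,w=y) vs B(r=x,w=x). No conflict.
Steps 3,4: B(r=x,w=x) vs A(r=y,w=y). No conflict.
Steps 4,5: A(y = y - 1) vs B(y = y + 5). RACE on y (W-W).
Steps 5,6: B(r=y,w=y) vs A(r=z,w=z). No conflict.
Steps 6,7: A(r=z,w=z) vs C(r=x,w=x). No conflict.
First conflict at steps 1,2.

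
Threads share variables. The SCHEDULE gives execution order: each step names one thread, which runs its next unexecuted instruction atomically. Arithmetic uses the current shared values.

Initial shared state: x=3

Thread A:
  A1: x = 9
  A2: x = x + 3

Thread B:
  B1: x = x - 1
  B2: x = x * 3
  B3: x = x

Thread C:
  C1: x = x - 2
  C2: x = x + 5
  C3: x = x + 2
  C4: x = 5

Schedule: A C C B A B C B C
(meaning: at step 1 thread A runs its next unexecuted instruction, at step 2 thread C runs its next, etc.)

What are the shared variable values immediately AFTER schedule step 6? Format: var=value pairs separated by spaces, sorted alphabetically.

Step 1: thread A executes A1 (x = 9). Shared: x=9. PCs: A@1 B@0 C@0
Step 2: thread C executes C1 (x = x - 2). Shared: x=7. PCs: A@1 B@0 C@1
Step 3: thread C executes C2 (x = x + 5). Shared: x=12. PCs: A@1 B@0 C@2
Step 4: thread B executes B1 (x = x - 1). Shared: x=11. PCs: A@1 B@1 C@2
Step 5: thread A executes A2 (x = x + 3). Shared: x=14. PCs: A@2 B@1 C@2
Step 6: thread B executes B2 (x = x * 3). Shared: x=42. PCs: A@2 B@2 C@2

Answer: x=42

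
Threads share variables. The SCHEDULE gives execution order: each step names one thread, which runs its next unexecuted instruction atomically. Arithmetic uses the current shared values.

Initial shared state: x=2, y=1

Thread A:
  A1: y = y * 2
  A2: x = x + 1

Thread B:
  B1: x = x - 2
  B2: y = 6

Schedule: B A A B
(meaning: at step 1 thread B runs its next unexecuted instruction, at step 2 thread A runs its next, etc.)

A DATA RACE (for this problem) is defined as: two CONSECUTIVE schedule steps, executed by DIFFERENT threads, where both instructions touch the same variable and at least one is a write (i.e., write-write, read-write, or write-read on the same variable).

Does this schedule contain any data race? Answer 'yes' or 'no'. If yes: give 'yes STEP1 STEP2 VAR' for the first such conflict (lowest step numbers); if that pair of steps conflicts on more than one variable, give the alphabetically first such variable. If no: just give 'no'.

Steps 1,2: B(r=x,w=x) vs A(r=y,w=y). No conflict.
Steps 2,3: same thread (A). No race.
Steps 3,4: A(r=x,w=x) vs B(r=-,w=y). No conflict.

Answer: no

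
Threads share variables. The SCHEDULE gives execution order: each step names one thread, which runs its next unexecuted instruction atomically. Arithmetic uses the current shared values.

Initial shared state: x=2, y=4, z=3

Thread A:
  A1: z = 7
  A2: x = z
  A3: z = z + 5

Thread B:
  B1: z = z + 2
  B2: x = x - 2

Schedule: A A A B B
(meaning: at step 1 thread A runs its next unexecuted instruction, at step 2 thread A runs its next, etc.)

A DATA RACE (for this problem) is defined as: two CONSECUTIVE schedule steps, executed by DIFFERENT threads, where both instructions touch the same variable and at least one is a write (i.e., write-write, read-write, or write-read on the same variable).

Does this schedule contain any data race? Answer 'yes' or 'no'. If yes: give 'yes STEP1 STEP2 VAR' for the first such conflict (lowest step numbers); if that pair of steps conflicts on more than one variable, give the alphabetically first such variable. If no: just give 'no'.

Steps 1,2: same thread (A). No race.
Steps 2,3: same thread (A). No race.
Steps 3,4: A(z = z + 5) vs B(z = z + 2). RACE on z (W-W).
Steps 4,5: same thread (B). No race.
First conflict at steps 3,4.

Answer: yes 3 4 z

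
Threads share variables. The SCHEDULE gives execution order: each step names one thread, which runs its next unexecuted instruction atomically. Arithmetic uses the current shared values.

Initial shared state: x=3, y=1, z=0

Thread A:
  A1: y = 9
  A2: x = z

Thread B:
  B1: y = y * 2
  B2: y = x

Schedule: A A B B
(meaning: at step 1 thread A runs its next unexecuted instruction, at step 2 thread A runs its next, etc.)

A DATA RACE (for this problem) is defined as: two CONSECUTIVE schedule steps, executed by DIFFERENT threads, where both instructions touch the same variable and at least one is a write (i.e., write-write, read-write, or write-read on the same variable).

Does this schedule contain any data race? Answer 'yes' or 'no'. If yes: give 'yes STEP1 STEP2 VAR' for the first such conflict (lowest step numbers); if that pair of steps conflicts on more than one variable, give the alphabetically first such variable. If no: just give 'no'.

Steps 1,2: same thread (A). No race.
Steps 2,3: A(r=z,w=x) vs B(r=y,w=y). No conflict.
Steps 3,4: same thread (B). No race.

Answer: no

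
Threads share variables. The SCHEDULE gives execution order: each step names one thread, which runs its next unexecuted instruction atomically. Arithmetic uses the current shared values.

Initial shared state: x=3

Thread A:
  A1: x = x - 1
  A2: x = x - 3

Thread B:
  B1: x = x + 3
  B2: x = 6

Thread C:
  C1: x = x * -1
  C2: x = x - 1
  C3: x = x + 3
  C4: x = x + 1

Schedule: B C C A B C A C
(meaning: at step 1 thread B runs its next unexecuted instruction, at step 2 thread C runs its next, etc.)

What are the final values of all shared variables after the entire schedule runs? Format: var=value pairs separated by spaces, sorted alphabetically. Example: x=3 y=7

Step 1: thread B executes B1 (x = x + 3). Shared: x=6. PCs: A@0 B@1 C@0
Step 2: thread C executes C1 (x = x * -1). Shared: x=-6. PCs: A@0 B@1 C@1
Step 3: thread C executes C2 (x = x - 1). Shared: x=-7. PCs: A@0 B@1 C@2
Step 4: thread A executes A1 (x = x - 1). Shared: x=-8. PCs: A@1 B@1 C@2
Step 5: thread B executes B2 (x = 6). Shared: x=6. PCs: A@1 B@2 C@2
Step 6: thread C executes C3 (x = x + 3). Shared: x=9. PCs: A@1 B@2 C@3
Step 7: thread A executes A2 (x = x - 3). Shared: x=6. PCs: A@2 B@2 C@3
Step 8: thread C executes C4 (x = x + 1). Shared: x=7. PCs: A@2 B@2 C@4

Answer: x=7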